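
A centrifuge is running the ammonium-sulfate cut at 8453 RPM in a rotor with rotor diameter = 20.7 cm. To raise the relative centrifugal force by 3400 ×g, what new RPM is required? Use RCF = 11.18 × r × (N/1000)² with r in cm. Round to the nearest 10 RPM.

r = 20.7 / 2 = 10.35 cm
Current RCF = 11.18 × 10.35 × (8.453)² = 11.18 × 10.35 × 71.453209 ≈ 8,268.1 × g
Target RCF = 8,268.1 + 3,400 = 11,668.1 × g
(N/1000)² = 11,668.1 / 115.713 = 100.8366
N = 1000 × √100.8366 ≈ 10,041.7

≈ 10040 RPM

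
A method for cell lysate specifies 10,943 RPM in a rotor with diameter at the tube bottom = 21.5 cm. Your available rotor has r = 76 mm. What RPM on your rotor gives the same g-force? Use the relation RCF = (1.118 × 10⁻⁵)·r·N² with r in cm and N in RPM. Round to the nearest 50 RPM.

13000 RPM

Original rotor: r = 21.5 / 2 = 10.75 cm
RCF_original = 1.118 × 10⁻⁵ × 10.75 × (10943)² = 1.118 × 10⁻⁵ × 10.75 × 119,749,249 ≈ 14,392.1 × g
Your rotor: r = 76 mm = 7.6 cm
14,392.1 = 1.118 × 10⁻⁵ × 7.6 × N²
N² = 14,392.1 / (8.4968 × 10⁻⁵) = 169,382,591
N ≈ √169,382,591 ≈ 13,014.7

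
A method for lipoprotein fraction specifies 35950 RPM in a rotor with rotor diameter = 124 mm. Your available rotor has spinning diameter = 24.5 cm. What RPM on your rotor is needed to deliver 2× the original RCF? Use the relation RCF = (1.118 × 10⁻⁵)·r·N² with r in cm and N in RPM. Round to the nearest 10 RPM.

Original rotor: r = 124 mm / 2 = 62 mm = 6.2 cm
RCF = 1.118 × 10⁻⁵ × r × N²
RCF_original = 1.118 × 10⁻⁵ × 6.2 × (35950)² = 1.118 × 10⁻⁵ × 6.2 × 1,292,402,500 ≈ 89,584.2 × g
Target RCF = 2 × 89,584.2 ≈ 179,168.4 × g
Your rotor: r = 24.5 / 2 = 12.25 cm
179,168.4 = 1.118 × 10⁻⁵ × 12.25 × N²
N² = 179,168.4 / (13.6955 × 10⁻⁵) = 1,308,228,250
N ≈ √1,308,228,250 ≈ 36,169.4

36170 RPM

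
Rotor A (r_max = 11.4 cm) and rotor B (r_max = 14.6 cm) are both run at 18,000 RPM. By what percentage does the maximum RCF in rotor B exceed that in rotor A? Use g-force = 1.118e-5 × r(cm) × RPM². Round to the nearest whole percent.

At equal RPM, RCF scales linearly with r: ratio = 14.6 / 11.4 = 1.2807.
So rotor B delivers 28.1% more g-force.

28%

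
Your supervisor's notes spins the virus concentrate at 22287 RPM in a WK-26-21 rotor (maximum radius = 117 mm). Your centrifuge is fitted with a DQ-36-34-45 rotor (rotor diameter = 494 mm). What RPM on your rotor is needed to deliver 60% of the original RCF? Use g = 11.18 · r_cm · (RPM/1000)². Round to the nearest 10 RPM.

11880 RPM

Original rotor: r = 117 mm = 11.7 cm
RCF = 11.18 × r × (N/1000)²
RCF_original = 11.18 × 11.7 × (22.287)² = 11.18 × 11.7 × 496.710369 ≈ 64,972.7 × g
Target RCF = 0.6 × 64,972.7 ≈ 38,983.6 × g
Your rotor: r = 494 mm / 2 = 247 mm = 24.7 cm
38,983.6 = 11.18 × 24.7 × (N/1000)²
(N/1000)² = 38,983.6 / 276.146 = 141.1703
N = 1000 × √141.1703 ≈ 11,881.5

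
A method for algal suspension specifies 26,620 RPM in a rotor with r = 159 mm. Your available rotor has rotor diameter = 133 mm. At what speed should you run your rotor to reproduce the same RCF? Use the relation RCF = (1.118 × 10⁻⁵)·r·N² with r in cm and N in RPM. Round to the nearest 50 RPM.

≈ 41150 RPM

Original rotor: r = 159 mm = 15.9 cm
RCF_original = 1.118 × 10⁻⁵ × 15.9 × (26620)² = 1.118 × 10⁻⁵ × 15.9 × 708,624,400 ≈ 125,966.5 × g
Your rotor: r = 133 mm / 2 = 66.5 mm = 6.65 cm
125,966.5 = 1.118 × 10⁻⁵ × 6.65 × N²
N² = 125,966.5 / (7.4347 × 10⁻⁵) = 1,694,305,083
N ≈ √1,694,305,083 ≈ 41,161.9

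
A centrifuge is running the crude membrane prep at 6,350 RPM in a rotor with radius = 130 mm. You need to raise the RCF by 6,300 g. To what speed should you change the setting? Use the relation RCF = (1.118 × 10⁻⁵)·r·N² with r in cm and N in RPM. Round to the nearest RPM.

9147 RPM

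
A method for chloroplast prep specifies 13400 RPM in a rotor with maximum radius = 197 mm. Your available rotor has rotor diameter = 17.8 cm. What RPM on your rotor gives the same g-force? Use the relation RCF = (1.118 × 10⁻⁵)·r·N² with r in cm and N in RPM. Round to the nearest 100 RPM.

≈ 19900 RPM

Original rotor: r = 197 mm = 19.7 cm
RCF = 1.118 × 10⁻⁵ × r × N²
RCF_original = 1.118 × 10⁻⁵ × 19.7 × (13400)² = 1.118 × 10⁻⁵ × 19.7 × 179,560,000 ≈ 39,547.4 × g
Your rotor: r = 17.8 / 2 = 8.9 cm
39,547.4 = 1.118 × 10⁻⁵ × 8.9 × N²
N² = 39,547.4 / (9.9502 × 10⁻⁵) = 397,453,318
N ≈ √397,453,318 ≈ 19,936.2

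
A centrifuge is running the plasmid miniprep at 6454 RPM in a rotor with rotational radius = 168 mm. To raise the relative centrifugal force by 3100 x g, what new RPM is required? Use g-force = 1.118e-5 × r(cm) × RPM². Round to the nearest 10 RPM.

≈ 7630 RPM

r = 168 mm = 16.8 cm
Current RCF = 1.118 × 10⁻⁵ × 16.8 × (6454)² = 1.118 × 10⁻⁵ × 16.8 × 41,654,116 ≈ 7,823.6 × g
Target RCF = 7,823.6 + 3,100 = 10,923.6 × g
N² = 10,923.6 / (18.7824 × 10⁻⁵) = 58,158,702
N ≈ √58,158,702 ≈ 7,626.2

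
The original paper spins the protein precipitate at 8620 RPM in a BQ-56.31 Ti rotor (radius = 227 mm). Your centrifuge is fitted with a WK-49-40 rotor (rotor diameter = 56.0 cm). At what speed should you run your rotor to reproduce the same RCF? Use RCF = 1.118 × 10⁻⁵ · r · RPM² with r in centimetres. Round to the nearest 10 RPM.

Original rotor: r = 227 mm = 22.7 cm
RCF = 1.118 × 10⁻⁵ × r × N²
RCF_original = 1.118 × 10⁻⁵ × 22.7 × (8620)² = 1.118 × 10⁻⁵ × 22.7 × 74,304,400 ≈ 18,857.4 × g
Your rotor: r = 56.0 / 2 = 28 cm
18,857.4 = 1.118 × 10⁻⁵ × 28 × N²
N² = 18,857.4 / (31.304 × 10⁻⁵) = 60,239,586
N ≈ √60,239,586 ≈ 7,761.4

≈ 7760 RPM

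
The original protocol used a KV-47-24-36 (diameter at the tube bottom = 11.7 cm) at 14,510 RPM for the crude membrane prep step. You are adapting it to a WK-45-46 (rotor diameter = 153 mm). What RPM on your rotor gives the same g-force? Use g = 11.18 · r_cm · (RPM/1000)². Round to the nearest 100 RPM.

Original rotor: r = 11.7 / 2 = 5.85 cm
RCF = 11.18 × r × (N/1000)²
RCF_original = 11.18 × 5.85 × (14.51)² = 11.18 × 5.85 × 210.5401 ≈ 13,770 × g
Your rotor: r = 153 mm / 2 = 76.5 mm = 7.65 cm
13,770 = 11.18 × 7.65 × (N/1000)²
(N/1000)² = 13,770 / 85.527 = 161.0018
N = 1000 × √161.0018 ≈ 12,688.6

12700 RPM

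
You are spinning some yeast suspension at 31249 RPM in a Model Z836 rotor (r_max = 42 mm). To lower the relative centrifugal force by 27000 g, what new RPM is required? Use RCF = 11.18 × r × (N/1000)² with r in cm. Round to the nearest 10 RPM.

20040 RPM

r = 42 mm = 4.2 cm
Current RCF = 11.18 × 4.2 × (31.249)² = 11.18 × 4.2 × 976.500001 ≈ 45,852.5 × g
Target RCF = 45,852.5 − 27,000 = 18,852.5 × g
(N/1000)² = 18,852.5 / 46.956 = 401.4929
N = 1000 × √401.4929 ≈ 20,037.3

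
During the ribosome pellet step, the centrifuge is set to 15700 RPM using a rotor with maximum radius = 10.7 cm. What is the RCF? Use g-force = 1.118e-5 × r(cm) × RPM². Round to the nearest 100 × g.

RCF = 1.118 × 10⁻⁵ × r × N²
RCF = 1.118 × 10⁻⁵ × 10.7 × (15700)² = 1.118 × 10⁻⁵ × 10.7 × 246,490,000 ≈ 29,486.6 × g

RCF ≈ 29500 x g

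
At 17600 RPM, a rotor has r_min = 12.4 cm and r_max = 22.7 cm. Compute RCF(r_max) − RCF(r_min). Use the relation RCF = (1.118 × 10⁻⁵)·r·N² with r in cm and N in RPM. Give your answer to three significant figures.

ΔRCF = 1.118 × 10⁻⁵ × (r_max − r_min) × N² = 1.118 × 10⁻⁵ × 10.3 × 309,760,000 ≈ 35,670.1

≈ 35700 x g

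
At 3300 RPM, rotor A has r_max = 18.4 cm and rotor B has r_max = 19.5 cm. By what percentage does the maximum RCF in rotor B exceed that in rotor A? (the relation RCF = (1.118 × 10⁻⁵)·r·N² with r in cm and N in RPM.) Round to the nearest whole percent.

At equal RPM, RCF scales linearly with r: ratio = 19.5 / 18.4 = 1.0598.
So rotor B delivers 6.0% more g-force.

6%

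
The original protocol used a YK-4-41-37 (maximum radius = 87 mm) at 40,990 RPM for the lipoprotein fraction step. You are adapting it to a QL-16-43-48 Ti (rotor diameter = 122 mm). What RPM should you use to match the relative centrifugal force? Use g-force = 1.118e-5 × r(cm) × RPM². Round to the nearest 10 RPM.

Original rotor: r = 87 mm = 8.7 cm
RCF_original = 1.118 × 10⁻⁵ × 8.7 × (40990)² = 1.118 × 10⁻⁵ × 8.7 × 1,680,180,100 ≈ 163,424.4 × g
Your rotor: r = 122 mm / 2 = 61 mm = 6.1 cm
163,424.4 = 1.118 × 10⁻⁵ × 6.1 × N²
N² = 163,424.4 / (6.8198 × 10⁻⁵) = 2,396,322,473
N ≈ √2,396,322,473 ≈ 48,952.2

≈ 48950 RPM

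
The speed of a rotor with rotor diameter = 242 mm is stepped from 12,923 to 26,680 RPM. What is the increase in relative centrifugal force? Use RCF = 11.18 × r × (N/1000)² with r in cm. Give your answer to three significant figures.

≈ 73700 g

r = 242 mm / 2 = 121 mm = 12.1 cm
RCF₁ = 11.18 × 12.1 × (12.923)² = 11.18 × 12.1 × 167.003929 ≈ 22,592 × g
RCF₂ = 11.18 × 12.1 × (26.68)² = 11.18 × 12.1 × 711.8224 ≈ 96,293.9 × g
Increase = 96,293.9 − 22,592 = 73,701.9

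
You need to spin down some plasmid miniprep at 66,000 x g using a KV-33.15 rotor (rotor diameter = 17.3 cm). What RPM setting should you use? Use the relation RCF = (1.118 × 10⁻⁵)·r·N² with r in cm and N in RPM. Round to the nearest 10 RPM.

N ≈ 26120 RPM

r = 17.3 / 2 = 8.65 cm
RCF = 1.118 × 10⁻⁵ × r × N²
66,000 = 1.118 × 10⁻⁵ × 8.65 × N²
N² = 66,000 / (9.6707 × 10⁻⁵) = 682,473,864
N ≈ √682,473,864 ≈ 26,124.2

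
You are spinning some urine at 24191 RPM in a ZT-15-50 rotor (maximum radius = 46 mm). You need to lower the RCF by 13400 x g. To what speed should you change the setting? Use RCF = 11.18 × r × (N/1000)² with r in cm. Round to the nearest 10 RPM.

r = 46 mm = 4.6 cm
Current RCF = 11.18 × 4.6 × (24.191)² = 11.18 × 4.6 × 585.204481 ≈ 30,095.9 × g
Target RCF = 30,095.9 − 13,400 = 16,695.9 × g
(N/1000)² = 16,695.9 / 51.428 = 324.6461
N = 1000 × √324.6461 ≈ 18,017.9

≈ 18020 RPM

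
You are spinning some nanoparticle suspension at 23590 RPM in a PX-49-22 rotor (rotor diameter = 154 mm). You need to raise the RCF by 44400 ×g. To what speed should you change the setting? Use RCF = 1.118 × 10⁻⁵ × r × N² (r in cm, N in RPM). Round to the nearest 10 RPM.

≈ 32750 RPM

r = 154 mm / 2 = 77 mm = 7.7 cm
Current RCF = 1.118 × 10⁻⁵ × 7.7 × (23590)² = 1.118 × 10⁻⁵ × 7.7 × 556,488,100 ≈ 47,905.8 × g
Target RCF = 47,905.8 + 44,400 = 92,305.8 × g
N² = 92,305.8 / (8.6086 × 10⁻⁵) = 1,072,251,005
N ≈ √1,072,251,005 ≈ 32,745.2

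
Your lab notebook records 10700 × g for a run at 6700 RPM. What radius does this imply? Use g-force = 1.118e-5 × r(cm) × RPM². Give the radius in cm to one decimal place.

10700 = 1.118 × 10⁻⁵ × r × (6700)²
r = 10700 / (1.118 × 10⁻⁵ × 44,890,000) = 10700 / 501.8702 ≈ 21.320 cm

r ≈ 21.3 cm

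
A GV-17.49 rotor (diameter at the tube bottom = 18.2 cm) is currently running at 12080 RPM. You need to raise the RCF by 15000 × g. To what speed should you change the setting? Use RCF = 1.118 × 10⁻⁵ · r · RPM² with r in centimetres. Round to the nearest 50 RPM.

r = 18.2 / 2 = 9.1 cm
Current RCF = 1.118 × 10⁻⁵ × 9.1 × (12080)² = 1.118 × 10⁻⁵ × 9.1 × 145,926,400 ≈ 14,846.3 × g
Target RCF = 14,846.3 + 15,000 = 29,846.3 × g
N² = 29,846.3 / (10.1738 × 10⁻⁵) = 293,364,328
N ≈ √293,364,328 ≈ 17,127.9

N₂ ≈ 17150 RPM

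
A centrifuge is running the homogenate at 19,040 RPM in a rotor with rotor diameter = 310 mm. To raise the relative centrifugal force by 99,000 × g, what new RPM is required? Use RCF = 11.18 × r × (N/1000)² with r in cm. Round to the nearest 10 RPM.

N₂ ≈ 30560 RPM

r = 310 mm / 2 = 155 mm = 15.5 cm
Current RCF = 11.18 × 15.5 × (19.04)² = 11.18 × 15.5 × 362.5216 ≈ 62,821.4 × g
Target RCF = 62,821.4 + 99,000 = 161,821.4 × g
(N/1000)² = 161,821.4 / 173.29 = 933.8185
N = 1000 × √933.8185 ≈ 30,558.4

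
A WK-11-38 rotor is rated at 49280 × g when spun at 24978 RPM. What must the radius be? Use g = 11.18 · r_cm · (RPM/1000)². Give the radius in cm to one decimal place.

7.1 cm

RCF = 11.18 × r × (N/1000)²
49280 = 11.18 × r × (24.978)²
r = 49280 / (11.18 × 623.900484) = 49280 / 6975.207 ≈ 7.065 cm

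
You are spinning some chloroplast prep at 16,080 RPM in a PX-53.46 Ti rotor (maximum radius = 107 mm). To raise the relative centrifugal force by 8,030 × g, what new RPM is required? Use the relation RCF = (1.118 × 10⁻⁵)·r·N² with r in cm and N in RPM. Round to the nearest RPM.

18047 RPM

r = 107 mm = 10.7 cm
Current RCF = 1.118 × 10⁻⁵ × 10.7 × (16080)² = 1.118 × 10⁻⁵ × 10.7 × 258,566,400 ≈ 30,931.3 × g
Target RCF = 30,931.3 + 8,030 = 38,961.3 × g
N² = 38,961.3 / (11.9626 × 10⁻⁵) = 325,692,575
N ≈ √325,692,575 ≈ 18,047.0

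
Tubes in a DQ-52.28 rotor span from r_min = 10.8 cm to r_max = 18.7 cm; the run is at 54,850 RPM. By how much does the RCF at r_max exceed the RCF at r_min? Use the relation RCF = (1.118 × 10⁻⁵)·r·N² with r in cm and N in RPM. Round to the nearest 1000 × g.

266000 ×g

ΔRCF = 1.118 × 10⁻⁵ × (r_max − r_min) × N² = 1.118 × 10⁻⁵ × 7.9 × 3,008,522,500 ≈ 265,718.7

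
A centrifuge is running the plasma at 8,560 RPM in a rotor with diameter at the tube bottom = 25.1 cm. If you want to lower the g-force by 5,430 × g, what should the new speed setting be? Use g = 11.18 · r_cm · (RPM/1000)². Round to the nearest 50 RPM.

5900 RPM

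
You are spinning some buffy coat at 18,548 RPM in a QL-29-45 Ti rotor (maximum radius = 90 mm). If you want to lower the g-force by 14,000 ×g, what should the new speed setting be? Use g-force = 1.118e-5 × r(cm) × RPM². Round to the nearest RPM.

N₂ ≈ 14314 RPM

r = 90 mm = 9.0 cm
Current RCF = 1.118 × 10⁻⁵ × 9 × (18548)² = 1.118 × 10⁻⁵ × 9 × 344,028,304 ≈ 34,616.1 × g
Target RCF = 34,616.1 − 14,000 = 20,616.1 × g
N² = 20,616.1 / (10.062 × 10⁻⁵) = 204,890,678
N ≈ √204,890,678 ≈ 14,314.0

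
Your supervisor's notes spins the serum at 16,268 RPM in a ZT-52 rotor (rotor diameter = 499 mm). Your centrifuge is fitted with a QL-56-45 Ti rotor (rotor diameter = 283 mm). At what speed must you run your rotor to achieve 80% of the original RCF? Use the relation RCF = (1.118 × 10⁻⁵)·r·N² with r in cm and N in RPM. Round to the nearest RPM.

Original rotor: r = 499 mm / 2 = 249.5 mm = 24.95 cm
RCF_original = 1.118 × 10⁻⁵ × 24.95 × (16268)² = 1.118 × 10⁻⁵ × 24.95 × 264,647,824 ≈ 73,821.1 × g
Target RCF = 0.8 × 73,821.1 ≈ 59,056.9 × g
Your rotor: r = 283 mm / 2 = 141.5 mm = 14.15 cm
59,056.9 = 1.118 × 10⁻⁵ × 14.15 × N²
N² = 59,056.9 / (15.8197 × 10⁻⁵) = 373,312,389
N ≈ √373,312,389 ≈ 19,321.3

≈ 19321 RPM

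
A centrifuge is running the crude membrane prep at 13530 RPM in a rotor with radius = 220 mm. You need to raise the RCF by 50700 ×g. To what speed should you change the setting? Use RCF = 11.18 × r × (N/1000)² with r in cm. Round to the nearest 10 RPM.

r = 220 mm = 22.0 cm
Current RCF = 11.18 × 22 × (13.53)² = 11.18 × 22 × 183.0609 ≈ 45,025.7 × g
Target RCF = 45,025.7 + 50,700 = 95,725.7 × g
(N/1000)² = 95,725.7 / 245.96 = 389.1921
N = 1000 × √389.1921 ≈ 19,728.0

19730 RPM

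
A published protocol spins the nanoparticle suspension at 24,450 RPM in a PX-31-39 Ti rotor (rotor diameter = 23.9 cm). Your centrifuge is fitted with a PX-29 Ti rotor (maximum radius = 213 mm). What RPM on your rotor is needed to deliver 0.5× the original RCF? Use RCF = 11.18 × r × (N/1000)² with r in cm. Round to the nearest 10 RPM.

≈ 12950 RPM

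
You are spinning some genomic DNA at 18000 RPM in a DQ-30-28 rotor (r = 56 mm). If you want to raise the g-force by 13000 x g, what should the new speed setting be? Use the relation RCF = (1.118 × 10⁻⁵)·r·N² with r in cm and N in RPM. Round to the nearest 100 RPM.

r = 56 mm = 5.6 cm
Current RCF = 1.118 × 10⁻⁵ × 5.6 × (18000)² = 1.118 × 10⁻⁵ × 5.6 × 324,000,000 ≈ 20,285 × g
Target RCF = 20,285 + 13,000 = 33,285 × g
N² = 33,285 / (6.2608 × 10⁻⁵) = 531,641,324
N ≈ √531,641,324 ≈ 23,057.3

N₂ ≈ 23100 RPM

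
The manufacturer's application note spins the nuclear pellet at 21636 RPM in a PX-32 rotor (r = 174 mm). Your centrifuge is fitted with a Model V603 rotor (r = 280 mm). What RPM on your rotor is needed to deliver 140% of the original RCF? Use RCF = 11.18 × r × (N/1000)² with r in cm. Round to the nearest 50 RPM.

20200 RPM

Original rotor: r = 174 mm = 17.4 cm
RCF_original = 11.18 × 17.4 × (21.636)² = 11.18 × 17.4 × 468.116496 ≈ 91,063.6 × g
Target RCF = 1.4 × 91,063.6 ≈ 127,489 × g
Your rotor: r = 280 mm = 28.0 cm
127,489 = 11.18 × 28 × (N/1000)²
(N/1000)² = 127,489 / 313.04 = 407.2611
N = 1000 × √407.2611 ≈ 20,180.7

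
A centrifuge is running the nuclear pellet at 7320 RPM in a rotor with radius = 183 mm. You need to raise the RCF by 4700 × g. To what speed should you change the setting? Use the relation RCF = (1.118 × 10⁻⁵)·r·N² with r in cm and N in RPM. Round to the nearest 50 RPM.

N₂ ≈ 8750 RPM

r = 183 mm = 18.3 cm
Current RCF = 1.118 × 10⁻⁵ × 18.3 × (7320)² = 1.118 × 10⁻⁵ × 18.3 × 53,582,400 ≈ 10,962.6 × g
Target RCF = 10,962.6 + 4,700 = 15,662.6 × g
N² = 15,662.6 / (20.4594 × 10⁻⁵) = 76,554,542
N ≈ √76,554,542 ≈ 8,749.5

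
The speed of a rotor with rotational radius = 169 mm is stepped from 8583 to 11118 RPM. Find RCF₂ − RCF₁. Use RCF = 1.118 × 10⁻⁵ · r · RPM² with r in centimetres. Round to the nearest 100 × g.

r = 169 mm = 16.9 cm
RCF₁ = 1.118 × 10⁻⁵ × 16.9 × (8583)² = 1.118 × 10⁻⁵ × 16.9 × 73,667,889 ≈ 13,919 × g
RCF₂ = 1.118 × 10⁻⁵ × 16.9 × (11118)² = 1.118 × 10⁻⁵ × 16.9 × 123,609,924 ≈ 23,355.1 × g
Increase = 23,355.1 − 13,919 = 9,436.1

≈ 9400 x g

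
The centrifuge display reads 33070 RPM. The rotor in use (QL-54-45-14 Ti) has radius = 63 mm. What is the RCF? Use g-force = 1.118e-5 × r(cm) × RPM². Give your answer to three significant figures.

RCF ≈ 77000 × g

r = 63 mm = 6.3 cm
RCF = 1.118 × 10⁻⁵ × 6.3 × (33070)² = 1.118 × 10⁻⁵ × 6.3 × 1,093,624,900 ≈ 77,028.4 × g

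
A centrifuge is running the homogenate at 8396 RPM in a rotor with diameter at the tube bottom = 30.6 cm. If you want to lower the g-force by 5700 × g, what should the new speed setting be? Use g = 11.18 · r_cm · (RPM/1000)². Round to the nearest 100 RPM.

r = 30.6 / 2 = 15.3 cm
Current RCF = 11.18 × 15.3 × (8.396)² = 11.18 × 15.3 × 70.492816 ≈ 12,058.1 × g
Target RCF = 12,058.1 − 5,700 = 6,358.1 × g
(N/1000)² = 6,358.1 / 171.054 = 37.17013
N = 1000 × √37.17013 ≈ 6,096.7

6100 RPM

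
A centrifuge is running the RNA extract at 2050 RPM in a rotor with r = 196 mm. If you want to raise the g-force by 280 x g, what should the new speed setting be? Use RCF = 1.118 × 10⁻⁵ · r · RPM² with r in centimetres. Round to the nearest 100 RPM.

2300 RPM

r = 196 mm = 19.6 cm
Current RCF = 1.118 × 10⁻⁵ × 19.6 × (2050)² = 1.118 × 10⁻⁵ × 19.6 × 4,202,500 ≈ 920.9 × g
Target RCF = 920.9 + 280 = 1,200.9 × g
N² = 1,200.9 / (21.9128 × 10⁻⁵) = 5,480,359
N ≈ √5,480,359 ≈ 2,341.0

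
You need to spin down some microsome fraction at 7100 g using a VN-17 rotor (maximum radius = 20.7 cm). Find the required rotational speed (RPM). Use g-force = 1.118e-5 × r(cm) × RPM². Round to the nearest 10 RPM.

7,100 = 1.118 × 10⁻⁵ × 20.7 × N²
N² = 7,100 / (23.1426 × 10⁻⁵) = 30,679,353
N ≈ √30,679,353 ≈ 5,538.9

≈ 5540 RPM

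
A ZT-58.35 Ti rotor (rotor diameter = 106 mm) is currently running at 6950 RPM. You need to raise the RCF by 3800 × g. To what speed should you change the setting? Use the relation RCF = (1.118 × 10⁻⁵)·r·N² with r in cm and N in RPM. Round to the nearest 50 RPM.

r = 106 mm / 2 = 53 mm = 5.3 cm
Current RCF = 1.118 × 10⁻⁵ × 5.3 × (6950)² = 1.118 × 10⁻⁵ × 5.3 × 48,302,500 ≈ 2,862.1 × g
Target RCF = 2,862.1 + 3,800 = 6,662.1 × g
N² = 6,662.1 / (5.9254 × 10⁻⁵) = 112,432,916
N ≈ √112,432,916 ≈ 10,603.4

≈ 10600 RPM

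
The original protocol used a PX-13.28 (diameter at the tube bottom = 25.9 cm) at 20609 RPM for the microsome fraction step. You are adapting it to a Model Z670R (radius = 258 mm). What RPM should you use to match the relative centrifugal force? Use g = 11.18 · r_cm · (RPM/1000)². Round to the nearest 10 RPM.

Original rotor: r = 25.9 / 2 = 12.95 cm
RCF = 11.18 × r × (N/1000)²
RCF_original = 11.18 × 12.95 × (20.609)² = 11.18 × 12.95 × 424.730881 ≈ 61,493 × g
Your rotor: r = 258 mm = 25.8 cm
61,493 = 11.18 × 25.8 × (N/1000)²
(N/1000)² = 61,493 / 288.444 = 213.1887
N = 1000 × √213.1887 ≈ 14,601.0

14600 RPM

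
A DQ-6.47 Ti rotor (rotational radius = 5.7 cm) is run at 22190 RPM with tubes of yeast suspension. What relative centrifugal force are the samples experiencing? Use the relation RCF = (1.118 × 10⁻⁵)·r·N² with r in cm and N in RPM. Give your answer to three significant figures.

RCF = 1.118 × 10⁻⁵ × 5.7 × (22190)² = 1.118 × 10⁻⁵ × 5.7 × 492,396,100 ≈ 31,378.4 × g

RCF ≈ 31400 × g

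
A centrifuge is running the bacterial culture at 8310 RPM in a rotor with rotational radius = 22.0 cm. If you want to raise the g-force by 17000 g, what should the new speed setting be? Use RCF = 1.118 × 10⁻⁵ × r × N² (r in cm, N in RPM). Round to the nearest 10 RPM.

N₂ ≈ 11750 RPM

Current RCF = 1.118 × 10⁻⁵ × 22 × (8310)² = 1.118 × 10⁻⁵ × 22 × 69,056,100 ≈ 16,985 × g
Target RCF = 16,985 + 17,000 = 33,985 × g
N² = 33,985 / (24.596 × 10⁻⁵) = 138,172,874
N ≈ √138,172,874 ≈ 11,754.7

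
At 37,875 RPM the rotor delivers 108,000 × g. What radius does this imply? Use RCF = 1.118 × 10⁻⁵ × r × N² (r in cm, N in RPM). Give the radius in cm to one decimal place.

6.7 cm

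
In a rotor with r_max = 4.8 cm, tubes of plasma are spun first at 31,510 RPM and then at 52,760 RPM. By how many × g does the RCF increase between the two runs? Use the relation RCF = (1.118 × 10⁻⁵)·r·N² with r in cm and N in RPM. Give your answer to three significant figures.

RCF₁ = 1.118 × 10⁻⁵ × 4.8 × (31510)² = 1.118 × 10⁻⁵ × 4.8 × 992,880,100 ≈ 53,281.9 × g
RCF₂ = 1.118 × 10⁻⁵ × 4.8 × (52760)² = 1.118 × 10⁻⁵ × 4.8 × 2,783,617,600 ≈ 149,380.1 × g
Increase = 149,380.1 − 53,281.9 = 96,098.2

≈ 96100 × g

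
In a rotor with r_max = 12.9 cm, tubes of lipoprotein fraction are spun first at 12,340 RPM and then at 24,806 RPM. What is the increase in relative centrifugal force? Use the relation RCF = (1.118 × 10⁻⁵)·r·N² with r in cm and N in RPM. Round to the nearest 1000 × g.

RCF₁ = 1.118 × 10⁻⁵ × 12.9 × (12340)² = 1.118 × 10⁻⁵ × 12.9 × 152,275,600 ≈ 21,961.5 × g
RCF₂ = 1.118 × 10⁻⁵ × 12.9 × (24806)² = 1.118 × 10⁻⁵ × 12.9 × 615,337,636 ≈ 88,745.2 × g
Increase = 88,745.2 − 21,961.5 = 66,783.7

67000 x g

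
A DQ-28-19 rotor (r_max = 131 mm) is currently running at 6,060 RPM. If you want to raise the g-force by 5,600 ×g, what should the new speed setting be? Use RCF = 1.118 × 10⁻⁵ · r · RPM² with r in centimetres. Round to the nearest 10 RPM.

r = 131 mm = 13.1 cm
Current RCF = 1.118 × 10⁻⁵ × 13.1 × (6060)² = 1.118 × 10⁻⁵ × 13.1 × 36,723,600 ≈ 5,378.5 × g
Target RCF = 5,378.5 + 5,600 = 10,978.5 × g
N² = 10,978.5 / (14.6458 × 10⁻⁵) = 74,960,057
N ≈ √74,960,057 ≈ 8,657.9

8660 RPM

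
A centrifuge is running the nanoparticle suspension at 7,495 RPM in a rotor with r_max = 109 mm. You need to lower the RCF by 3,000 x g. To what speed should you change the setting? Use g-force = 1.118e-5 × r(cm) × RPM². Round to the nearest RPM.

≈ 5618 RPM

r = 109 mm = 10.9 cm
Current RCF = 1.118 × 10⁻⁵ × 10.9 × (7495)² = 1.118 × 10⁻⁵ × 10.9 × 56,175,025 ≈ 6,845.6 × g
Target RCF = 6,845.6 − 3,000 = 3,845.6 × g
N² = 3,845.6 / (12.1862 × 10⁻⁵) = 31,557,007
N ≈ √31,557,007 ≈ 5,617.6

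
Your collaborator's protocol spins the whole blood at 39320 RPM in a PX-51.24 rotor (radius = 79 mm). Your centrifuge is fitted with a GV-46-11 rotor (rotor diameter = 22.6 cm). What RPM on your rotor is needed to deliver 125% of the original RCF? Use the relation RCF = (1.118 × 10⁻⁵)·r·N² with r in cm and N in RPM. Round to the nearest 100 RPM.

≈ 36800 RPM

Original rotor: r = 79 mm = 7.9 cm
RCF_original = 1.118 × 10⁻⁵ × 7.9 × (39320)² = 1.118 × 10⁻⁵ × 7.9 × 1,546,062,400 ≈ 136,551.3 × g
Target RCF = 1.25 × 136,551.3 ≈ 170,689.1 × g
Your rotor: r = 22.6 / 2 = 11.3 cm
170,689.1 = 1.118 × 10⁻⁵ × 11.3 × N²
N² = 170,689.1 / (12.6334 × 10⁻⁵) = 1,351,093,926
N ≈ √1,351,093,926 ≈ 36,757.2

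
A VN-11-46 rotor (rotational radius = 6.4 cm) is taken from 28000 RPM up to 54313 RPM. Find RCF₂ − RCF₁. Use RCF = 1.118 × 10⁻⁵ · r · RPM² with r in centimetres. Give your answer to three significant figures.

155000 g

RCF₁ = 1.118 × 10⁻⁵ × 6.4 × (28000)² = 1.118 × 10⁻⁵ × 6.4 × 784,000,000 ≈ 56,096.8 × g
RCF₂ = 1.118 × 10⁻⁵ × 6.4 × (54313)² = 1.118 × 10⁻⁵ × 6.4 × 2,949,901,969 ≈ 211,071.4 × g
Increase = 211,071.4 − 56,096.8 = 154,974.6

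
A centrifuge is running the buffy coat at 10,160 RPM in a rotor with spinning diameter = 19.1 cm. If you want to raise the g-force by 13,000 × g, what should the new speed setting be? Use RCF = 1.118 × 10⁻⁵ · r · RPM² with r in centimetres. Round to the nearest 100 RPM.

r = 19.1 / 2 = 9.55 cm
Current RCF = 1.118 × 10⁻⁵ × 9.55 × (10160)² = 1.118 × 10⁻⁵ × 9.55 × 103,225,600 ≈ 11,021.3 × g
Target RCF = 11,021.3 + 13,000 = 24,021.3 × g
N² = 24,021.3 / (10.6769 × 10⁻⁵) = 224,983,844
N ≈ √224,983,844 ≈ 14,999.5

≈ 15000 RPM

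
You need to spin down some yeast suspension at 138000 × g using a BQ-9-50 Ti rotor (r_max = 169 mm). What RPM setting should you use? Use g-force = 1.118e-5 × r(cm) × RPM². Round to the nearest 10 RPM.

r = 169 mm = 16.9 cm
138,000 = 1.118 × 10⁻⁵ × 16.9 × N²
N² = 138,000 / (18.8942 × 10⁻⁵) = 730,382,869
N ≈ √730,382,869 ≈ 27,025.6

27030 RPM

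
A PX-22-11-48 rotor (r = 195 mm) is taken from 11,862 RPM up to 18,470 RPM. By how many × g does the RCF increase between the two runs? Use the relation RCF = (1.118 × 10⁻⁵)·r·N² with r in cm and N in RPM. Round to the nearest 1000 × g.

44000 × g

r = 195 mm = 19.5 cm
RCF₁ = 1.118 × 10⁻⁵ × 19.5 × (11862)² = 1.118 × 10⁻⁵ × 19.5 × 140,707,044 ≈ 30,675.5 × g
RCF₂ = 1.118 × 10⁻⁵ × 19.5 × (18470)² = 1.118 × 10⁻⁵ × 19.5 × 341,140,900 ≈ 74,372.1 × g
Increase = 74,372.1 − 30,675.5 = 43,696.6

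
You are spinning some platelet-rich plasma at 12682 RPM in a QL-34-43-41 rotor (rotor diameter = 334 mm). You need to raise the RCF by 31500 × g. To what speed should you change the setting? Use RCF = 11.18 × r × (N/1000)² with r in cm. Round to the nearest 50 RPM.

r = 334 mm / 2 = 167 mm = 16.7 cm
Current RCF = 11.18 × 16.7 × (12.682)² = 11.18 × 16.7 × 160.833124 ≈ 30,028.5 × g
Target RCF = 30,028.5 + 31,500 = 61,528.5 × g
(N/1000)² = 61,528.5 / 186.706 = 329.5475
N = 1000 × √329.5475 ≈ 18,153.4

N₂ ≈ 18150 RPM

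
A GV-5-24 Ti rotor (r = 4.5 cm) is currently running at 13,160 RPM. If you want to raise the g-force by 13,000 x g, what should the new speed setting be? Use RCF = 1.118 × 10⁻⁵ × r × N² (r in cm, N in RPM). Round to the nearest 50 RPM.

Current RCF = 1.118 × 10⁻⁵ × 4.5 × (13160)² = 1.118 × 10⁻⁵ × 4.5 × 173,185,600 ≈ 8,713 × g
Target RCF = 8,713 + 13,000 = 21,713 × g
N² = 21,713 / (5.031 × 10⁻⁵) = 431,584,178
N ≈ √431,584,178 ≈ 20,774.6

20750 RPM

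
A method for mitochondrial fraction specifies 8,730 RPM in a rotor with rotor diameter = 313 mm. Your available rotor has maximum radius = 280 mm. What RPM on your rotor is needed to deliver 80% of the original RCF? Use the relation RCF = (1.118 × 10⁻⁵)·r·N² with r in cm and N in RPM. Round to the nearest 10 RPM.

Original rotor: r = 313 mm / 2 = 156.5 mm = 15.65 cm
RCF = 1.118 × 10⁻⁵ × r × N²
RCF_original = 1.118 × 10⁻⁵ × 15.65 × (8730)² = 1.118 × 10⁻⁵ × 15.65 × 76,212,900 ≈ 13,334.7 × g
Target RCF = 0.8 × 13,334.7 ≈ 10,667.8 × g
Your rotor: r = 280 mm = 28.0 cm
10,667.8 = 1.118 × 10⁻⁵ × 28 × N²
N² = 10,667.8 / (31.304 × 10⁻⁵) = 34,078,073
N ≈ √34,078,073 ≈ 5,837.6

≈ 5840 RPM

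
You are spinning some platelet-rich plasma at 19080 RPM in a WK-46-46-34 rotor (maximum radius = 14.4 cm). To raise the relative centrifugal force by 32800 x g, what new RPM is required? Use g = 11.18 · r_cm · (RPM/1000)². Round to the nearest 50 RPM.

N₂ ≈ 23850 RPM

Current RCF = 11.18 × 14.4 × (19.08)² = 11.18 × 14.4 × 364.0464 ≈ 58,608.6 × g
Target RCF = 58,608.6 + 32,800 = 91,408.6 × g
(N/1000)² = 91,408.6 / 160.992 = 567.7835
N = 1000 × √567.7835 ≈ 23,828.2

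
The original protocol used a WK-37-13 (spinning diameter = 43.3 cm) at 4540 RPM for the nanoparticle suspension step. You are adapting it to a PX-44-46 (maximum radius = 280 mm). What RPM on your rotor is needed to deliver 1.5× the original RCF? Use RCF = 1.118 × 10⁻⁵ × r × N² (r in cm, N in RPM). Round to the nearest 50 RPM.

Original rotor: r = 43.3 / 2 = 21.65 cm
RCF = 1.118 × 10⁻⁵ × r × N²
RCF_original = 1.118 × 10⁻⁵ × 21.65 × (4540)² = 1.118 × 10⁻⁵ × 21.65 × 20,611,600 ≈ 4,989 × g
Target RCF = 1.5 × 4,989 ≈ 7,483.5 × g
Your rotor: r = 280 mm = 28.0 cm
7,483.5 = 1.118 × 10⁻⁵ × 28 × N²
N² = 7,483.5 / (31.304 × 10⁻⁵) = 23,905,891
N ≈ √23,905,891 ≈ 4,889.4

≈ 4900 RPM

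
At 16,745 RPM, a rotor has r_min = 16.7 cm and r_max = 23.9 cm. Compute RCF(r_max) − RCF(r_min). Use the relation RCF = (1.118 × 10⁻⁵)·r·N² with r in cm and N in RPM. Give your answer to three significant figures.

ΔRCF = 1.118 × 10⁻⁵ × (r_max − r_min) × N² = 1.118 × 10⁻⁵ × 7.2 × 280,395,025 ≈ 22,570.7

22600 x g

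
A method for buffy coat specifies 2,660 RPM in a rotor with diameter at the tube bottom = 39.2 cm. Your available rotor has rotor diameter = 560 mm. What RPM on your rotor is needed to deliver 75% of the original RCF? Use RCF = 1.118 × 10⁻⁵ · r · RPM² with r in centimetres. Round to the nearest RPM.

Original rotor: r = 39.2 / 2 = 19.6 cm
RCF = 1.118 × 10⁻⁵ × r × N²
RCF_original = 1.118 × 10⁻⁵ × 19.6 × (2660)² = 1.118 × 10⁻⁵ × 19.6 × 7,075,600 ≈ 1,550.5 × g
Target RCF = 0.75 × 1,550.5 ≈ 1,162.9 × g
Your rotor: r = 560 mm / 2 = 280 mm = 28 cm
1,162.9 = 1.118 × 10⁻⁵ × 28 × N²
N² = 1,162.9 / (31.304 × 10⁻⁵) = 3,714,861
N ≈ √3,714,861 ≈ 1,927.4

≈ 1927 RPM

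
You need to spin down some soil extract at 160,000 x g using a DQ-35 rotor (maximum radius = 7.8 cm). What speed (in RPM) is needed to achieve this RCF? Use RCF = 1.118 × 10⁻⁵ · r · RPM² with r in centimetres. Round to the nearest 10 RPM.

RCF = 1.118 × 10⁻⁵ × r × N²
160,000 = 1.118 × 10⁻⁵ × 7.8 × N²
N² = 160,000 / (8.7204 × 10⁻⁵) = 1,834,778,221
N ≈ √1,834,778,221 ≈ 42,834.3

≈ 42830 RPM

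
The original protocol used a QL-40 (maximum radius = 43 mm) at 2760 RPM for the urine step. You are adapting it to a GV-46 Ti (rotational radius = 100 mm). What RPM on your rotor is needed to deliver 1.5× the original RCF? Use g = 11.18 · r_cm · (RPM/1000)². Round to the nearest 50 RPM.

2200 RPM

Original rotor: r = 43 mm = 4.3 cm
RCF_original = 11.18 × 4.3 × (2.76)² = 11.18 × 4.3 × 7.6176 ≈ 366.2 × g
Target RCF = 1.5 × 366.2 ≈ 549.3 × g
Your rotor: r = 100 mm = 10.0 cm
549.3 = 11.18 × 10 × (N/1000)²
(N/1000)² = 549.3 / 111.8 = 4.913238
N = 1000 × √4.913238 ≈ 2,216.6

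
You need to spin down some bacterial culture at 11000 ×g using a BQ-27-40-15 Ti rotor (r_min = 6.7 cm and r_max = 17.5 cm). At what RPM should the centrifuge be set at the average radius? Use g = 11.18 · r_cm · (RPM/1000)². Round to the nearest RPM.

N ≈ 9017 RPM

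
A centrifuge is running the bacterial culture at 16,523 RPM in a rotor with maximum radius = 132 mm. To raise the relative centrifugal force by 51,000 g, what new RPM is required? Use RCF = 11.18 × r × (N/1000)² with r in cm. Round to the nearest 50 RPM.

r = 132 mm = 13.2 cm
Current RCF = 11.18 × 13.2 × (16.523)² = 11.18 × 13.2 × 273.009529 ≈ 40,289.7 × g
Target RCF = 40,289.7 + 51,000 = 91,289.7 × g
(N/1000)² = 91,289.7 / 147.576 = 618.5945
N = 1000 × √618.5945 ≈ 24,871.6

≈ 24850 RPM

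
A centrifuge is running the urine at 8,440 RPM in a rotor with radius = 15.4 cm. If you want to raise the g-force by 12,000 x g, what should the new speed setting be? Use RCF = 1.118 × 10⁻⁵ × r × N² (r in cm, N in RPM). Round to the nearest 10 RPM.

≈ 11870 RPM

Current RCF = 1.118 × 10⁻⁵ × 15.4 × (8440)² = 1.118 × 10⁻⁵ × 15.4 × 71,233,600 ≈ 12,264.4 × g
Target RCF = 12,264.4 + 12,000 = 24,264.4 × g
N² = 24,264.4 / (17.2172 × 10⁻⁵) = 140,931,162
N ≈ √140,931,162 ≈ 11,871.4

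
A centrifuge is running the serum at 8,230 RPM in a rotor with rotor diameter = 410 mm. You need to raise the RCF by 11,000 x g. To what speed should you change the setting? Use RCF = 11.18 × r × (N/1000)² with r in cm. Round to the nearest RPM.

r = 410 mm / 2 = 205 mm = 20.5 cm
Current RCF = 11.18 × 20.5 × (8.23)² = 11.18 × 20.5 × 67.7329 ≈ 15,523.7 × g
Target RCF = 15,523.7 + 11,000 = 26,523.7 × g
(N/1000)² = 26,523.7 / 229.19 = 115.728
N = 1000 × √115.728 ≈ 10,757.7

≈ 10758 RPM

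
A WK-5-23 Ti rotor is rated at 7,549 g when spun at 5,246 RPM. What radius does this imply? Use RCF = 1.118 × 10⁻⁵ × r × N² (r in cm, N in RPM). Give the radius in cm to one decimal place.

24.5 cm

7549 = 1.118 × 10⁻⁵ × r × (5246)²
r = 7549 / (1.118 × 10⁻⁵ × 27,520,516) = 7549 / 307.6794 ≈ 24.535 cm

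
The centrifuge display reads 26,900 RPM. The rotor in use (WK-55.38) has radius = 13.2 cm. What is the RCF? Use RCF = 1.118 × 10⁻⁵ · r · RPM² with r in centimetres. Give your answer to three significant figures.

RCF = 1.118 × 10⁻⁵ × 13.2 × (26900)² = 1.118 × 10⁻⁵ × 13.2 × 723,610,000 ≈ 106,787.5 × g

≈ 107000 ×g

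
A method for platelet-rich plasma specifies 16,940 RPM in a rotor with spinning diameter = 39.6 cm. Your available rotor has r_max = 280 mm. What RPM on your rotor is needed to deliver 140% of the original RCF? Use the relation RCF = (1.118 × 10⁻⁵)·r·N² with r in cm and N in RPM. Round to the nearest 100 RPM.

Original rotor: r = 39.6 / 2 = 19.8 cm
RCF = 1.118 × 10⁻⁵ × r × N²
RCF_original = 1.118 × 10⁻⁵ × 19.8 × (16940)² = 1.118 × 10⁻⁵ × 19.8 × 286,963,600 ≈ 63,523.4 × g
Target RCF = 1.4 × 63,523.4 ≈ 88,932.8 × g
Your rotor: r = 280 mm = 28.0 cm
88,932.8 = 1.118 × 10⁻⁵ × 28 × N²
N² = 88,932.8 / (31.304 × 10⁻⁵) = 284,094,045
N ≈ √284,094,045 ≈ 16,855.1

16900 RPM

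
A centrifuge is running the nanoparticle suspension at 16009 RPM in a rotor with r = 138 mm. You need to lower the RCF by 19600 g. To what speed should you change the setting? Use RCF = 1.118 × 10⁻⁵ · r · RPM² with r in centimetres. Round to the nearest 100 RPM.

r = 138 mm = 13.8 cm
Current RCF = 1.118 × 10⁻⁵ × 13.8 × (16009)² = 1.118 × 10⁻⁵ × 13.8 × 256,288,081 ≈ 39,541.2 × g
Target RCF = 39,541.2 − 19,600 = 19,941.2 × g
N² = 19,941.2 / (15.4284 × 10⁻⁵) = 129,249,955
N ≈ √129,249,955 ≈ 11,368.8

≈ 11400 RPM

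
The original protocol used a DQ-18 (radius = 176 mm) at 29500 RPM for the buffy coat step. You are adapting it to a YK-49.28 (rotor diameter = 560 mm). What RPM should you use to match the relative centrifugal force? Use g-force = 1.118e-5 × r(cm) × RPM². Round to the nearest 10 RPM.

Original rotor: r = 176 mm = 17.6 cm
RCF_original = 1.118 × 10⁻⁵ × 17.6 × (29500)² = 1.118 × 10⁻⁵ × 17.6 × 870,250,000 ≈ 171,237.4 × g
Your rotor: r = 560 mm / 2 = 280 mm = 28 cm
171,237.4 = 1.118 × 10⁻⁵ × 28 × N²
N² = 171,237.4 / (31.304 × 10⁻⁵) = 547,014,439
N ≈ √547,014,439 ≈ 23,388.3

≈ 23390 RPM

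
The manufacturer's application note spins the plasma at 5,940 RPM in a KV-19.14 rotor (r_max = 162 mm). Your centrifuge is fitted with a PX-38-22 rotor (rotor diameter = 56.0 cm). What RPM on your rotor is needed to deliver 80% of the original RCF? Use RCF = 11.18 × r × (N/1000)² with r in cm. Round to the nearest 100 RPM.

4000 RPM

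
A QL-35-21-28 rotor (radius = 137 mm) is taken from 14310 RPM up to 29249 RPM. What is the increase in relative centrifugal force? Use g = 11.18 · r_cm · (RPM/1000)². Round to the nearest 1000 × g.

≈ 100000 × g

r = 137 mm = 13.7 cm
RCF₁ = 11.18 × 13.7 × (14.31)² = 11.18 × 13.7 × 204.7761 ≈ 31,364.7 × g
RCF₂ = 11.18 × 13.7 × (29.249)² = 11.18 × 13.7 × 855.504001 ≈ 131,034.1 × g
Increase = 131,034.1 − 31,364.7 = 99,669.4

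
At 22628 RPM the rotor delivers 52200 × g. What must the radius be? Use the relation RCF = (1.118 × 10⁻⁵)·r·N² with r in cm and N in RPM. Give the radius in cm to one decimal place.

r ≈ 9.1 cm

RCF = 1.118 × 10⁻⁵ × r × N²
52200 = 1.118 × 10⁻⁵ × r × (22628)²
r = 52200 / (1.118 × 10⁻⁵ × 512,026,384) = 52200 / 5724.455 ≈ 9.119 cm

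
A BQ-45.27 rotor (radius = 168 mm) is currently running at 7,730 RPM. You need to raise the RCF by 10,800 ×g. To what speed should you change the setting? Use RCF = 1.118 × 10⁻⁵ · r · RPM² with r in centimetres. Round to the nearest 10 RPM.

N₂ ≈ 10830 RPM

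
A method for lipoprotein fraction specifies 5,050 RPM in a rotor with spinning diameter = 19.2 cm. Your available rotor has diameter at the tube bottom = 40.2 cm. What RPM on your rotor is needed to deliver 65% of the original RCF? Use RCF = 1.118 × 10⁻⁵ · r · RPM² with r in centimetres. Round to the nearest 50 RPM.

Original rotor: r = 19.2 / 2 = 9.6 cm
RCF_original = 1.118 × 10⁻⁵ × 9.6 × (5050)² = 1.118 × 10⁻⁵ × 9.6 × 25,502,500 ≈ 2,737.1 × g
Target RCF = 0.65 × 2,737.1 ≈ 1,779.1 × g
Your rotor: r = 40.2 / 2 = 20.1 cm
1,779.1 = 1.118 × 10⁻⁵ × 20.1 × N²
N² = 1,779.1 / (22.4718 × 10⁻⁵) = 7,917,034
N ≈ √7,917,034 ≈ 2,813.7

≈ 2800 RPM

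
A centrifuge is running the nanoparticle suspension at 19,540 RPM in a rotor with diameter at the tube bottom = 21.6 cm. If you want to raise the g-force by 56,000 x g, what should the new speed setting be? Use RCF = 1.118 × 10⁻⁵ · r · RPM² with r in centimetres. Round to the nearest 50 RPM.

r = 21.6 / 2 = 10.8 cm
Current RCF = 1.118 × 10⁻⁵ × 10.8 × (19540)² = 1.118 × 10⁻⁵ × 10.8 × 381,811,600 ≈ 46,101.5 × g
Target RCF = 46,101.5 + 56,000 = 102,101.5 × g
N² = 102,101.5 / (12.0744 × 10⁻⁵) = 845,603,094
N ≈ √845,603,094 ≈ 29,079.3

≈ 29100 RPM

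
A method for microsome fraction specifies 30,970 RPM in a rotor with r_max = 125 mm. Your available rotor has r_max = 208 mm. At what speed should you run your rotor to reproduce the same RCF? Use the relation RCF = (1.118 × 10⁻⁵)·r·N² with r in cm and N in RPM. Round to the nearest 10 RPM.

Original rotor: r = 125 mm = 12.5 cm
RCF_original = 1.118 × 10⁻⁵ × 12.5 × (30970)² = 1.118 × 10⁻⁵ × 12.5 × 959,140,900 ≈ 134,039.9 × g
Your rotor: r = 208 mm = 20.8 cm
134,039.9 = 1.118 × 10⁻⁵ × 20.8 × N²
N² = 134,039.9 / (23.2544 × 10⁻⁵) = 576,406,616
N ≈ √576,406,616 ≈ 24,008.5

≈ 24010 RPM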